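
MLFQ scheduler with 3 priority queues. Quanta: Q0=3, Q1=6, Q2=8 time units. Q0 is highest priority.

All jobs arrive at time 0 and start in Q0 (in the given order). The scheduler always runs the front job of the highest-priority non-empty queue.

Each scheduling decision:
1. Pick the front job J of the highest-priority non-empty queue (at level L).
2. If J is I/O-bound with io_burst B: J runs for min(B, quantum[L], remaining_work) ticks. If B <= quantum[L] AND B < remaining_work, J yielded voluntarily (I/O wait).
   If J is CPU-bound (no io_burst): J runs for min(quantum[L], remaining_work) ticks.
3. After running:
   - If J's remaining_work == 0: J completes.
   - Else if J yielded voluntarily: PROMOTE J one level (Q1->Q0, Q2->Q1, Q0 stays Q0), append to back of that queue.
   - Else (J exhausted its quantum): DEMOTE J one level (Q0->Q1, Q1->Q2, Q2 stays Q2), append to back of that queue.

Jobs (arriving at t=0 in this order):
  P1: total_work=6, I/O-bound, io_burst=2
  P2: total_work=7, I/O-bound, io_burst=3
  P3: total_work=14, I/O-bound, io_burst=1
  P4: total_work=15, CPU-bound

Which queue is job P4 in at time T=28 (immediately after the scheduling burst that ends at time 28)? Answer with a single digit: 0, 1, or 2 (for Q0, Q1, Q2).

t=0-2: P1@Q0 runs 2, rem=4, I/O yield, promote→Q0. Q0=[P2,P3,P4,P1] Q1=[] Q2=[]
t=2-5: P2@Q0 runs 3, rem=4, I/O yield, promote→Q0. Q0=[P3,P4,P1,P2] Q1=[] Q2=[]
t=5-6: P3@Q0 runs 1, rem=13, I/O yield, promote→Q0. Q0=[P4,P1,P2,P3] Q1=[] Q2=[]
t=6-9: P4@Q0 runs 3, rem=12, quantum used, demote→Q1. Q0=[P1,P2,P3] Q1=[P4] Q2=[]
t=9-11: P1@Q0 runs 2, rem=2, I/O yield, promote→Q0. Q0=[P2,P3,P1] Q1=[P4] Q2=[]
t=11-14: P2@Q0 runs 3, rem=1, I/O yield, promote→Q0. Q0=[P3,P1,P2] Q1=[P4] Q2=[]
t=14-15: P3@Q0 runs 1, rem=12, I/O yield, promote→Q0. Q0=[P1,P2,P3] Q1=[P4] Q2=[]
t=15-17: P1@Q0 runs 2, rem=0, completes. Q0=[P2,P3] Q1=[P4] Q2=[]
t=17-18: P2@Q0 runs 1, rem=0, completes. Q0=[P3] Q1=[P4] Q2=[]
t=18-19: P3@Q0 runs 1, rem=11, I/O yield, promote→Q0. Q0=[P3] Q1=[P4] Q2=[]
t=19-20: P3@Q0 runs 1, rem=10, I/O yield, promote→Q0. Q0=[P3] Q1=[P4] Q2=[]
t=20-21: P3@Q0 runs 1, rem=9, I/O yield, promote→Q0. Q0=[P3] Q1=[P4] Q2=[]
t=21-22: P3@Q0 runs 1, rem=8, I/O yield, promote→Q0. Q0=[P3] Q1=[P4] Q2=[]
t=22-23: P3@Q0 runs 1, rem=7, I/O yield, promote→Q0. Q0=[P3] Q1=[P4] Q2=[]
t=23-24: P3@Q0 runs 1, rem=6, I/O yield, promote→Q0. Q0=[P3] Q1=[P4] Q2=[]
t=24-25: P3@Q0 runs 1, rem=5, I/O yield, promote→Q0. Q0=[P3] Q1=[P4] Q2=[]
t=25-26: P3@Q0 runs 1, rem=4, I/O yield, promote→Q0. Q0=[P3] Q1=[P4] Q2=[]
t=26-27: P3@Q0 runs 1, rem=3, I/O yield, promote→Q0. Q0=[P3] Q1=[P4] Q2=[]
t=27-28: P3@Q0 runs 1, rem=2, I/O yield, promote→Q0. Q0=[P3] Q1=[P4] Q2=[]
t=28-29: P3@Q0 runs 1, rem=1, I/O yield, promote→Q0. Q0=[P3] Q1=[P4] Q2=[]
t=29-30: P3@Q0 runs 1, rem=0, completes. Q0=[] Q1=[P4] Q2=[]
t=30-36: P4@Q1 runs 6, rem=6, quantum used, demote→Q2. Q0=[] Q1=[] Q2=[P4]
t=36-42: P4@Q2 runs 6, rem=0, completes. Q0=[] Q1=[] Q2=[]

Answer: 1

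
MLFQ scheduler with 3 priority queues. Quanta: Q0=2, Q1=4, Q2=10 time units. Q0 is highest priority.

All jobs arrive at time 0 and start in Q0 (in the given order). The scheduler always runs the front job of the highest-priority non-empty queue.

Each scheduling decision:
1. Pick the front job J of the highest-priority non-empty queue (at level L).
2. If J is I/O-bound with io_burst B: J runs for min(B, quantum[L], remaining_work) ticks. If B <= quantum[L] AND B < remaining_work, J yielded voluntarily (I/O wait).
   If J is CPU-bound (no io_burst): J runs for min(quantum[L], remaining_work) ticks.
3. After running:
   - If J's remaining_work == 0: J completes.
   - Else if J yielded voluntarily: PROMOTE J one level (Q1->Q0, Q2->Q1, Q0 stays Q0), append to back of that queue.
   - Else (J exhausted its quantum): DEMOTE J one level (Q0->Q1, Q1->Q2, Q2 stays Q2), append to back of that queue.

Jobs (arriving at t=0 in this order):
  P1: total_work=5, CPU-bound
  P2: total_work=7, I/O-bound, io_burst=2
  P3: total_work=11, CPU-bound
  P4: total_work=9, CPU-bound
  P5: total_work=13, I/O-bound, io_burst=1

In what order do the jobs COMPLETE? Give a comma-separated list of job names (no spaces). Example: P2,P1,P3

Answer: P2,P5,P1,P3,P4

Derivation:
t=0-2: P1@Q0 runs 2, rem=3, quantum used, demote→Q1. Q0=[P2,P3,P4,P5] Q1=[P1] Q2=[]
t=2-4: P2@Q0 runs 2, rem=5, I/O yield, promote→Q0. Q0=[P3,P4,P5,P2] Q1=[P1] Q2=[]
t=4-6: P3@Q0 runs 2, rem=9, quantum used, demote→Q1. Q0=[P4,P5,P2] Q1=[P1,P3] Q2=[]
t=6-8: P4@Q0 runs 2, rem=7, quantum used, demote→Q1. Q0=[P5,P2] Q1=[P1,P3,P4] Q2=[]
t=8-9: P5@Q0 runs 1, rem=12, I/O yield, promote→Q0. Q0=[P2,P5] Q1=[P1,P3,P4] Q2=[]
t=9-11: P2@Q0 runs 2, rem=3, I/O yield, promote→Q0. Q0=[P5,P2] Q1=[P1,P3,P4] Q2=[]
t=11-12: P5@Q0 runs 1, rem=11, I/O yield, promote→Q0. Q0=[P2,P5] Q1=[P1,P3,P4] Q2=[]
t=12-14: P2@Q0 runs 2, rem=1, I/O yield, promote→Q0. Q0=[P5,P2] Q1=[P1,P3,P4] Q2=[]
t=14-15: P5@Q0 runs 1, rem=10, I/O yield, promote→Q0. Q0=[P2,P5] Q1=[P1,P3,P4] Q2=[]
t=15-16: P2@Q0 runs 1, rem=0, completes. Q0=[P5] Q1=[P1,P3,P4] Q2=[]
t=16-17: P5@Q0 runs 1, rem=9, I/O yield, promote→Q0. Q0=[P5] Q1=[P1,P3,P4] Q2=[]
t=17-18: P5@Q0 runs 1, rem=8, I/O yield, promote→Q0. Q0=[P5] Q1=[P1,P3,P4] Q2=[]
t=18-19: P5@Q0 runs 1, rem=7, I/O yield, promote→Q0. Q0=[P5] Q1=[P1,P3,P4] Q2=[]
t=19-20: P5@Q0 runs 1, rem=6, I/O yield, promote→Q0. Q0=[P5] Q1=[P1,P3,P4] Q2=[]
t=20-21: P5@Q0 runs 1, rem=5, I/O yield, promote→Q0. Q0=[P5] Q1=[P1,P3,P4] Q2=[]
t=21-22: P5@Q0 runs 1, rem=4, I/O yield, promote→Q0. Q0=[P5] Q1=[P1,P3,P4] Q2=[]
t=22-23: P5@Q0 runs 1, rem=3, I/O yield, promote→Q0. Q0=[P5] Q1=[P1,P3,P4] Q2=[]
t=23-24: P5@Q0 runs 1, rem=2, I/O yield, promote→Q0. Q0=[P5] Q1=[P1,P3,P4] Q2=[]
t=24-25: P5@Q0 runs 1, rem=1, I/O yield, promote→Q0. Q0=[P5] Q1=[P1,P3,P4] Q2=[]
t=25-26: P5@Q0 runs 1, rem=0, completes. Q0=[] Q1=[P1,P3,P4] Q2=[]
t=26-29: P1@Q1 runs 3, rem=0, completes. Q0=[] Q1=[P3,P4] Q2=[]
t=29-33: P3@Q1 runs 4, rem=5, quantum used, demote→Q2. Q0=[] Q1=[P4] Q2=[P3]
t=33-37: P4@Q1 runs 4, rem=3, quantum used, demote→Q2. Q0=[] Q1=[] Q2=[P3,P4]
t=37-42: P3@Q2 runs 5, rem=0, completes. Q0=[] Q1=[] Q2=[P4]
t=42-45: P4@Q2 runs 3, rem=0, completes. Q0=[] Q1=[] Q2=[]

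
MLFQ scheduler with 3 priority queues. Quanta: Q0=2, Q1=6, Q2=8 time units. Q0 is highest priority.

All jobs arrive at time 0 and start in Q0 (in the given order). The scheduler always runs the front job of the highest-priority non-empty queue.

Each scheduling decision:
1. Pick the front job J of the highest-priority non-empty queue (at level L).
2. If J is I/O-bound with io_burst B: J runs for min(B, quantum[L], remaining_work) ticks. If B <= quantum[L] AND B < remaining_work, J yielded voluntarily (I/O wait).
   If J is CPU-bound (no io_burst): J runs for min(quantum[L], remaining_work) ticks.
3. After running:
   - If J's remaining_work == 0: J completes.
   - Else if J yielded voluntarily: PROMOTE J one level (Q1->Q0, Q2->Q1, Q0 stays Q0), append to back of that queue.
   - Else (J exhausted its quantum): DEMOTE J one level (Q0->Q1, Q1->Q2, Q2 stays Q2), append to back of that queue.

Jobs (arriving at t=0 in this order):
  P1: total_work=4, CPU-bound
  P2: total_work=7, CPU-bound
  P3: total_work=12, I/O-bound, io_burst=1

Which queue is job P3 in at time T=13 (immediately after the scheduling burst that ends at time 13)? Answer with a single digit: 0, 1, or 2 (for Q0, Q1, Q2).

Answer: 0

Derivation:
t=0-2: P1@Q0 runs 2, rem=2, quantum used, demote→Q1. Q0=[P2,P3] Q1=[P1] Q2=[]
t=2-4: P2@Q0 runs 2, rem=5, quantum used, demote→Q1. Q0=[P3] Q1=[P1,P2] Q2=[]
t=4-5: P3@Q0 runs 1, rem=11, I/O yield, promote→Q0. Q0=[P3] Q1=[P1,P2] Q2=[]
t=5-6: P3@Q0 runs 1, rem=10, I/O yield, promote→Q0. Q0=[P3] Q1=[P1,P2] Q2=[]
t=6-7: P3@Q0 runs 1, rem=9, I/O yield, promote→Q0. Q0=[P3] Q1=[P1,P2] Q2=[]
t=7-8: P3@Q0 runs 1, rem=8, I/O yield, promote→Q0. Q0=[P3] Q1=[P1,P2] Q2=[]
t=8-9: P3@Q0 runs 1, rem=7, I/O yield, promote→Q0. Q0=[P3] Q1=[P1,P2] Q2=[]
t=9-10: P3@Q0 runs 1, rem=6, I/O yield, promote→Q0. Q0=[P3] Q1=[P1,P2] Q2=[]
t=10-11: P3@Q0 runs 1, rem=5, I/O yield, promote→Q0. Q0=[P3] Q1=[P1,P2] Q2=[]
t=11-12: P3@Q0 runs 1, rem=4, I/O yield, promote→Q0. Q0=[P3] Q1=[P1,P2] Q2=[]
t=12-13: P3@Q0 runs 1, rem=3, I/O yield, promote→Q0. Q0=[P3] Q1=[P1,P2] Q2=[]
t=13-14: P3@Q0 runs 1, rem=2, I/O yield, promote→Q0. Q0=[P3] Q1=[P1,P2] Q2=[]
t=14-15: P3@Q0 runs 1, rem=1, I/O yield, promote→Q0. Q0=[P3] Q1=[P1,P2] Q2=[]
t=15-16: P3@Q0 runs 1, rem=0, completes. Q0=[] Q1=[P1,P2] Q2=[]
t=16-18: P1@Q1 runs 2, rem=0, completes. Q0=[] Q1=[P2] Q2=[]
t=18-23: P2@Q1 runs 5, rem=0, completes. Q0=[] Q1=[] Q2=[]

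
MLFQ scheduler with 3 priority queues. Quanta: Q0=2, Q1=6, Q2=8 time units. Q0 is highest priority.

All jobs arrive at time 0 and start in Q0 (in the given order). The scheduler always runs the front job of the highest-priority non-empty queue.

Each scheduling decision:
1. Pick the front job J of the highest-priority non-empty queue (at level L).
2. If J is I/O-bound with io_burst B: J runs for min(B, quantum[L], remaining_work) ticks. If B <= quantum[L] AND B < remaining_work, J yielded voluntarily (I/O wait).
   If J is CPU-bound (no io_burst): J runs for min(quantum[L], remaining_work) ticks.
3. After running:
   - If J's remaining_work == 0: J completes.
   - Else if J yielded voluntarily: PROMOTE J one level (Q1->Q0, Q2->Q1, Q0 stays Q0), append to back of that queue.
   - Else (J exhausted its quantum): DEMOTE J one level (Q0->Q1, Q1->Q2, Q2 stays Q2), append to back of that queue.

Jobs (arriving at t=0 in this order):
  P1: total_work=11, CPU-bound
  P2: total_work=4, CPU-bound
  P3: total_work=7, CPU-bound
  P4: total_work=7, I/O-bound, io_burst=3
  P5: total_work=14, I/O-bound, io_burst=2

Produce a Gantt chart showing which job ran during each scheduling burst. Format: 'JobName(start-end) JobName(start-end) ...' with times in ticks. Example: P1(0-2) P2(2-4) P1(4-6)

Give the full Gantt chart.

Answer: P1(0-2) P2(2-4) P3(4-6) P4(6-8) P5(8-10) P5(10-12) P5(12-14) P5(14-16) P5(16-18) P5(18-20) P5(20-22) P1(22-28) P2(28-30) P3(30-35) P4(35-38) P4(38-40) P1(40-43)

Derivation:
t=0-2: P1@Q0 runs 2, rem=9, quantum used, demote→Q1. Q0=[P2,P3,P4,P5] Q1=[P1] Q2=[]
t=2-4: P2@Q0 runs 2, rem=2, quantum used, demote→Q1. Q0=[P3,P4,P5] Q1=[P1,P2] Q2=[]
t=4-6: P3@Q0 runs 2, rem=5, quantum used, demote→Q1. Q0=[P4,P5] Q1=[P1,P2,P3] Q2=[]
t=6-8: P4@Q0 runs 2, rem=5, quantum used, demote→Q1. Q0=[P5] Q1=[P1,P2,P3,P4] Q2=[]
t=8-10: P5@Q0 runs 2, rem=12, I/O yield, promote→Q0. Q0=[P5] Q1=[P1,P2,P3,P4] Q2=[]
t=10-12: P5@Q0 runs 2, rem=10, I/O yield, promote→Q0. Q0=[P5] Q1=[P1,P2,P3,P4] Q2=[]
t=12-14: P5@Q0 runs 2, rem=8, I/O yield, promote→Q0. Q0=[P5] Q1=[P1,P2,P3,P4] Q2=[]
t=14-16: P5@Q0 runs 2, rem=6, I/O yield, promote→Q0. Q0=[P5] Q1=[P1,P2,P3,P4] Q2=[]
t=16-18: P5@Q0 runs 2, rem=4, I/O yield, promote→Q0. Q0=[P5] Q1=[P1,P2,P3,P4] Q2=[]
t=18-20: P5@Q0 runs 2, rem=2, I/O yield, promote→Q0. Q0=[P5] Q1=[P1,P2,P3,P4] Q2=[]
t=20-22: P5@Q0 runs 2, rem=0, completes. Q0=[] Q1=[P1,P2,P3,P4] Q2=[]
t=22-28: P1@Q1 runs 6, rem=3, quantum used, demote→Q2. Q0=[] Q1=[P2,P3,P4] Q2=[P1]
t=28-30: P2@Q1 runs 2, rem=0, completes. Q0=[] Q1=[P3,P4] Q2=[P1]
t=30-35: P3@Q1 runs 5, rem=0, completes. Q0=[] Q1=[P4] Q2=[P1]
t=35-38: P4@Q1 runs 3, rem=2, I/O yield, promote→Q0. Q0=[P4] Q1=[] Q2=[P1]
t=38-40: P4@Q0 runs 2, rem=0, completes. Q0=[] Q1=[] Q2=[P1]
t=40-43: P1@Q2 runs 3, rem=0, completes. Q0=[] Q1=[] Q2=[]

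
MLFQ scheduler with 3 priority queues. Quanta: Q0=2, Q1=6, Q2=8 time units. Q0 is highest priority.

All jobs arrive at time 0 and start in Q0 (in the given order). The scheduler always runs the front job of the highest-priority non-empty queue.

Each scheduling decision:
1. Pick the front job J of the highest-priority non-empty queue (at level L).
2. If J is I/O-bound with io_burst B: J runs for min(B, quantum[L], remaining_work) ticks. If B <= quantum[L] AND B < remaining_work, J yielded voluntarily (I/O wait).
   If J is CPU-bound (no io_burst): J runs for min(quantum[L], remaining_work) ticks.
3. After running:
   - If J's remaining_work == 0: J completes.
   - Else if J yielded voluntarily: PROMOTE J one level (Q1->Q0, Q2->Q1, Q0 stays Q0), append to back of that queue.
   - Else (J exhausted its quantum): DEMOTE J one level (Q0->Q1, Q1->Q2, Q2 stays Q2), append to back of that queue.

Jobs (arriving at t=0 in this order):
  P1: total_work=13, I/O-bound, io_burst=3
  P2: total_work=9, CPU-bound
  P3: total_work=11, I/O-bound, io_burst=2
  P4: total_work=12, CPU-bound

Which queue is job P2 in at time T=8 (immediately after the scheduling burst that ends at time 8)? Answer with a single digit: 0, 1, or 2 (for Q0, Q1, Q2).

Answer: 1

Derivation:
t=0-2: P1@Q0 runs 2, rem=11, quantum used, demote→Q1. Q0=[P2,P3,P4] Q1=[P1] Q2=[]
t=2-4: P2@Q0 runs 2, rem=7, quantum used, demote→Q1. Q0=[P3,P4] Q1=[P1,P2] Q2=[]
t=4-6: P3@Q0 runs 2, rem=9, I/O yield, promote→Q0. Q0=[P4,P3] Q1=[P1,P2] Q2=[]
t=6-8: P4@Q0 runs 2, rem=10, quantum used, demote→Q1. Q0=[P3] Q1=[P1,P2,P4] Q2=[]
t=8-10: P3@Q0 runs 2, rem=7, I/O yield, promote→Q0. Q0=[P3] Q1=[P1,P2,P4] Q2=[]
t=10-12: P3@Q0 runs 2, rem=5, I/O yield, promote→Q0. Q0=[P3] Q1=[P1,P2,P4] Q2=[]
t=12-14: P3@Q0 runs 2, rem=3, I/O yield, promote→Q0. Q0=[P3] Q1=[P1,P2,P4] Q2=[]
t=14-16: P3@Q0 runs 2, rem=1, I/O yield, promote→Q0. Q0=[P3] Q1=[P1,P2,P4] Q2=[]
t=16-17: P3@Q0 runs 1, rem=0, completes. Q0=[] Q1=[P1,P2,P4] Q2=[]
t=17-20: P1@Q1 runs 3, rem=8, I/O yield, promote→Q0. Q0=[P1] Q1=[P2,P4] Q2=[]
t=20-22: P1@Q0 runs 2, rem=6, quantum used, demote→Q1. Q0=[] Q1=[P2,P4,P1] Q2=[]
t=22-28: P2@Q1 runs 6, rem=1, quantum used, demote→Q2. Q0=[] Q1=[P4,P1] Q2=[P2]
t=28-34: P4@Q1 runs 6, rem=4, quantum used, demote→Q2. Q0=[] Q1=[P1] Q2=[P2,P4]
t=34-37: P1@Q1 runs 3, rem=3, I/O yield, promote→Q0. Q0=[P1] Q1=[] Q2=[P2,P4]
t=37-39: P1@Q0 runs 2, rem=1, quantum used, demote→Q1. Q0=[] Q1=[P1] Q2=[P2,P4]
t=39-40: P1@Q1 runs 1, rem=0, completes. Q0=[] Q1=[] Q2=[P2,P4]
t=40-41: P2@Q2 runs 1, rem=0, completes. Q0=[] Q1=[] Q2=[P4]
t=41-45: P4@Q2 runs 4, rem=0, completes. Q0=[] Q1=[] Q2=[]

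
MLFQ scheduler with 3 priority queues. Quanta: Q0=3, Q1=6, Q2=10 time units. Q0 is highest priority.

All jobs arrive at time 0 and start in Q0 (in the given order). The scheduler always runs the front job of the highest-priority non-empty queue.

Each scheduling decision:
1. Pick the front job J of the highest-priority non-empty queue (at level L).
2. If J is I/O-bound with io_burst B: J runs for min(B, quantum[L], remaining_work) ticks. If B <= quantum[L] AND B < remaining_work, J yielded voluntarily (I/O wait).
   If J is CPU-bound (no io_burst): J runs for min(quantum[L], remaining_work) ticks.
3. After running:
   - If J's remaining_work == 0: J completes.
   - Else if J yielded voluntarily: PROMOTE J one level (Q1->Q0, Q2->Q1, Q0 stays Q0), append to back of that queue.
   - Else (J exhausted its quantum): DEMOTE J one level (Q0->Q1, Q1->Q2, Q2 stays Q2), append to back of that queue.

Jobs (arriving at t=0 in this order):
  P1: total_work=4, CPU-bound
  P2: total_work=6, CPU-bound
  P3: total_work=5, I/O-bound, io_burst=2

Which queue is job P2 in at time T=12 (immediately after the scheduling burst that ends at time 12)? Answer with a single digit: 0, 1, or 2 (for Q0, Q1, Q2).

t=0-3: P1@Q0 runs 3, rem=1, quantum used, demote→Q1. Q0=[P2,P3] Q1=[P1] Q2=[]
t=3-6: P2@Q0 runs 3, rem=3, quantum used, demote→Q1. Q0=[P3] Q1=[P1,P2] Q2=[]
t=6-8: P3@Q0 runs 2, rem=3, I/O yield, promote→Q0. Q0=[P3] Q1=[P1,P2] Q2=[]
t=8-10: P3@Q0 runs 2, rem=1, I/O yield, promote→Q0. Q0=[P3] Q1=[P1,P2] Q2=[]
t=10-11: P3@Q0 runs 1, rem=0, completes. Q0=[] Q1=[P1,P2] Q2=[]
t=11-12: P1@Q1 runs 1, rem=0, completes. Q0=[] Q1=[P2] Q2=[]
t=12-15: P2@Q1 runs 3, rem=0, completes. Q0=[] Q1=[] Q2=[]

Answer: 1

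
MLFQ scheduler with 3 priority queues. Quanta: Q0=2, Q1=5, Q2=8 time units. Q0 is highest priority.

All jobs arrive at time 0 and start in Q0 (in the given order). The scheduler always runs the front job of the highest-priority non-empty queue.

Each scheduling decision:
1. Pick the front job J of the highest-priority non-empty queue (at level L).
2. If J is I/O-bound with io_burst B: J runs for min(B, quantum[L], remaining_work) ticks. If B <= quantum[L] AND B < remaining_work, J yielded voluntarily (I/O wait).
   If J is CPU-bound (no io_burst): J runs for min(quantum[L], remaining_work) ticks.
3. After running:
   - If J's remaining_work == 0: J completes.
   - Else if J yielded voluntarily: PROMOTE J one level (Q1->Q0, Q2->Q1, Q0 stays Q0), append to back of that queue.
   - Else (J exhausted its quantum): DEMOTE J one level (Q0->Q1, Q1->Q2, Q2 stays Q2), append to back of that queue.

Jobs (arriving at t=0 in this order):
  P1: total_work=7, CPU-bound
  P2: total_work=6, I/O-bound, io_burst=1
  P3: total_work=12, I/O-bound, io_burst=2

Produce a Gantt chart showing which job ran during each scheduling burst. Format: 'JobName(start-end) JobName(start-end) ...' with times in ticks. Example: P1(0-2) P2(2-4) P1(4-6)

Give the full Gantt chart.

Answer: P1(0-2) P2(2-3) P3(3-5) P2(5-6) P3(6-8) P2(8-9) P3(9-11) P2(11-12) P3(12-14) P2(14-15) P3(15-17) P2(17-18) P3(18-20) P1(20-25)

Derivation:
t=0-2: P1@Q0 runs 2, rem=5, quantum used, demote→Q1. Q0=[P2,P3] Q1=[P1] Q2=[]
t=2-3: P2@Q0 runs 1, rem=5, I/O yield, promote→Q0. Q0=[P3,P2] Q1=[P1] Q2=[]
t=3-5: P3@Q0 runs 2, rem=10, I/O yield, promote→Q0. Q0=[P2,P3] Q1=[P1] Q2=[]
t=5-6: P2@Q0 runs 1, rem=4, I/O yield, promote→Q0. Q0=[P3,P2] Q1=[P1] Q2=[]
t=6-8: P3@Q0 runs 2, rem=8, I/O yield, promote→Q0. Q0=[P2,P3] Q1=[P1] Q2=[]
t=8-9: P2@Q0 runs 1, rem=3, I/O yield, promote→Q0. Q0=[P3,P2] Q1=[P1] Q2=[]
t=9-11: P3@Q0 runs 2, rem=6, I/O yield, promote→Q0. Q0=[P2,P3] Q1=[P1] Q2=[]
t=11-12: P2@Q0 runs 1, rem=2, I/O yield, promote→Q0. Q0=[P3,P2] Q1=[P1] Q2=[]
t=12-14: P3@Q0 runs 2, rem=4, I/O yield, promote→Q0. Q0=[P2,P3] Q1=[P1] Q2=[]
t=14-15: P2@Q0 runs 1, rem=1, I/O yield, promote→Q0. Q0=[P3,P2] Q1=[P1] Q2=[]
t=15-17: P3@Q0 runs 2, rem=2, I/O yield, promote→Q0. Q0=[P2,P3] Q1=[P1] Q2=[]
t=17-18: P2@Q0 runs 1, rem=0, completes. Q0=[P3] Q1=[P1] Q2=[]
t=18-20: P3@Q0 runs 2, rem=0, completes. Q0=[] Q1=[P1] Q2=[]
t=20-25: P1@Q1 runs 5, rem=0, completes. Q0=[] Q1=[] Q2=[]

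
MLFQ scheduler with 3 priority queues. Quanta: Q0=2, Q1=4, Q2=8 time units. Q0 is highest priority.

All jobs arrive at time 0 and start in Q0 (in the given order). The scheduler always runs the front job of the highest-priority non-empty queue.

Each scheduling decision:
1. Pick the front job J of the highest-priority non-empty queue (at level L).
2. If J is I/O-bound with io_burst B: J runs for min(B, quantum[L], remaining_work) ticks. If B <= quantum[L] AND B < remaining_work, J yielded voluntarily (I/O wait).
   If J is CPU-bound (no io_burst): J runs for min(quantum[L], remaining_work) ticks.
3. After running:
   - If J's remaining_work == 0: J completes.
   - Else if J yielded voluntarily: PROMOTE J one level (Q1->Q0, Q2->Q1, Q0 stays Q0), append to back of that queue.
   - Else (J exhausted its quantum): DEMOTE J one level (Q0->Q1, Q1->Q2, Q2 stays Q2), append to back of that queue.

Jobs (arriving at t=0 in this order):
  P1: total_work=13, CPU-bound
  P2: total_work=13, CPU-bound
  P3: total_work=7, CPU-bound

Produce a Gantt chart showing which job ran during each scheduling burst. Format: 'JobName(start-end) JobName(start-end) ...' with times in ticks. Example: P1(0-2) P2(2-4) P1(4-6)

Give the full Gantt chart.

Answer: P1(0-2) P2(2-4) P3(4-6) P1(6-10) P2(10-14) P3(14-18) P1(18-25) P2(25-32) P3(32-33)

Derivation:
t=0-2: P1@Q0 runs 2, rem=11, quantum used, demote→Q1. Q0=[P2,P3] Q1=[P1] Q2=[]
t=2-4: P2@Q0 runs 2, rem=11, quantum used, demote→Q1. Q0=[P3] Q1=[P1,P2] Q2=[]
t=4-6: P3@Q0 runs 2, rem=5, quantum used, demote→Q1. Q0=[] Q1=[P1,P2,P3] Q2=[]
t=6-10: P1@Q1 runs 4, rem=7, quantum used, demote→Q2. Q0=[] Q1=[P2,P3] Q2=[P1]
t=10-14: P2@Q1 runs 4, rem=7, quantum used, demote→Q2. Q0=[] Q1=[P3] Q2=[P1,P2]
t=14-18: P3@Q1 runs 4, rem=1, quantum used, demote→Q2. Q0=[] Q1=[] Q2=[P1,P2,P3]
t=18-25: P1@Q2 runs 7, rem=0, completes. Q0=[] Q1=[] Q2=[P2,P3]
t=25-32: P2@Q2 runs 7, rem=0, completes. Q0=[] Q1=[] Q2=[P3]
t=32-33: P3@Q2 runs 1, rem=0, completes. Q0=[] Q1=[] Q2=[]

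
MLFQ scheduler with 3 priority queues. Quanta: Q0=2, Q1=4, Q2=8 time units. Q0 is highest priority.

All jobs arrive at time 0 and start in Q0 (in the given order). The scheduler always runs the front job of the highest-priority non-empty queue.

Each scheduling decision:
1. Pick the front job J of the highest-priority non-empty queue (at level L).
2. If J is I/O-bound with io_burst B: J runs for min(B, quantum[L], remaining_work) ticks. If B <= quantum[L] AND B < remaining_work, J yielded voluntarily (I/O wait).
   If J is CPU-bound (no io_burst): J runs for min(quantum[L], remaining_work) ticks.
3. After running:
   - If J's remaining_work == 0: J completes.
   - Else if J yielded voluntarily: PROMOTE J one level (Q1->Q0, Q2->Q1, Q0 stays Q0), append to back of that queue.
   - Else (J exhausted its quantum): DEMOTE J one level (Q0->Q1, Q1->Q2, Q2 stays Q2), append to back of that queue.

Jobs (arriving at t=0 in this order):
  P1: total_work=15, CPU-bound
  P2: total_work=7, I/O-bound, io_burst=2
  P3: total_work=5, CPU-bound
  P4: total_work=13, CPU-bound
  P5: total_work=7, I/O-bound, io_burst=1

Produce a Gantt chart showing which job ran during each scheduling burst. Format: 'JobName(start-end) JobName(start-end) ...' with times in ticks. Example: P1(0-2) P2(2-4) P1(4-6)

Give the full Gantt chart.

Answer: P1(0-2) P2(2-4) P3(4-6) P4(6-8) P5(8-9) P2(9-11) P5(11-12) P2(12-14) P5(14-15) P2(15-16) P5(16-17) P5(17-18) P5(18-19) P5(19-20) P1(20-24) P3(24-27) P4(27-31) P1(31-39) P4(39-46) P1(46-47)

Derivation:
t=0-2: P1@Q0 runs 2, rem=13, quantum used, demote→Q1. Q0=[P2,P3,P4,P5] Q1=[P1] Q2=[]
t=2-4: P2@Q0 runs 2, rem=5, I/O yield, promote→Q0. Q0=[P3,P4,P5,P2] Q1=[P1] Q2=[]
t=4-6: P3@Q0 runs 2, rem=3, quantum used, demote→Q1. Q0=[P4,P5,P2] Q1=[P1,P3] Q2=[]
t=6-8: P4@Q0 runs 2, rem=11, quantum used, demote→Q1. Q0=[P5,P2] Q1=[P1,P3,P4] Q2=[]
t=8-9: P5@Q0 runs 1, rem=6, I/O yield, promote→Q0. Q0=[P2,P5] Q1=[P1,P3,P4] Q2=[]
t=9-11: P2@Q0 runs 2, rem=3, I/O yield, promote→Q0. Q0=[P5,P2] Q1=[P1,P3,P4] Q2=[]
t=11-12: P5@Q0 runs 1, rem=5, I/O yield, promote→Q0. Q0=[P2,P5] Q1=[P1,P3,P4] Q2=[]
t=12-14: P2@Q0 runs 2, rem=1, I/O yield, promote→Q0. Q0=[P5,P2] Q1=[P1,P3,P4] Q2=[]
t=14-15: P5@Q0 runs 1, rem=4, I/O yield, promote→Q0. Q0=[P2,P5] Q1=[P1,P3,P4] Q2=[]
t=15-16: P2@Q0 runs 1, rem=0, completes. Q0=[P5] Q1=[P1,P3,P4] Q2=[]
t=16-17: P5@Q0 runs 1, rem=3, I/O yield, promote→Q0. Q0=[P5] Q1=[P1,P3,P4] Q2=[]
t=17-18: P5@Q0 runs 1, rem=2, I/O yield, promote→Q0. Q0=[P5] Q1=[P1,P3,P4] Q2=[]
t=18-19: P5@Q0 runs 1, rem=1, I/O yield, promote→Q0. Q0=[P5] Q1=[P1,P3,P4] Q2=[]
t=19-20: P5@Q0 runs 1, rem=0, completes. Q0=[] Q1=[P1,P3,P4] Q2=[]
t=20-24: P1@Q1 runs 4, rem=9, quantum used, demote→Q2. Q0=[] Q1=[P3,P4] Q2=[P1]
t=24-27: P3@Q1 runs 3, rem=0, completes. Q0=[] Q1=[P4] Q2=[P1]
t=27-31: P4@Q1 runs 4, rem=7, quantum used, demote→Q2. Q0=[] Q1=[] Q2=[P1,P4]
t=31-39: P1@Q2 runs 8, rem=1, quantum used, demote→Q2. Q0=[] Q1=[] Q2=[P4,P1]
t=39-46: P4@Q2 runs 7, rem=0, completes. Q0=[] Q1=[] Q2=[P1]
t=46-47: P1@Q2 runs 1, rem=0, completes. Q0=[] Q1=[] Q2=[]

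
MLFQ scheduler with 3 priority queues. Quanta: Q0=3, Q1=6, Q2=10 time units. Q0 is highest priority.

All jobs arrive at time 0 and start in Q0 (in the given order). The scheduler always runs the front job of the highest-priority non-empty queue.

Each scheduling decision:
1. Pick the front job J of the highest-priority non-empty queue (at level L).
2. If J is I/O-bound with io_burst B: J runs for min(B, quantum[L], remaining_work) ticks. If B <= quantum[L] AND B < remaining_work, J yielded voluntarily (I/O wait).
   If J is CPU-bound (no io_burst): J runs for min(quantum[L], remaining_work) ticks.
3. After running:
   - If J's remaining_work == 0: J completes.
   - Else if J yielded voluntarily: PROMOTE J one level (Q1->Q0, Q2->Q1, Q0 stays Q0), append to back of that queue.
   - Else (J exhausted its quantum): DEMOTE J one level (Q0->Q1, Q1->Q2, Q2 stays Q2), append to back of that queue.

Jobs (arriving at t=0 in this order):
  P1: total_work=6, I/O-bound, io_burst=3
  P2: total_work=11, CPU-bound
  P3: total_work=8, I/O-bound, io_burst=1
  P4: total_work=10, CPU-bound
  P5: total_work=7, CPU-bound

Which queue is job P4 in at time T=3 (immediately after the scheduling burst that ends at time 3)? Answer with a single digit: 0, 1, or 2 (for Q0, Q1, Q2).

Answer: 0

Derivation:
t=0-3: P1@Q0 runs 3, rem=3, I/O yield, promote→Q0. Q0=[P2,P3,P4,P5,P1] Q1=[] Q2=[]
t=3-6: P2@Q0 runs 3, rem=8, quantum used, demote→Q1. Q0=[P3,P4,P5,P1] Q1=[P2] Q2=[]
t=6-7: P3@Q0 runs 1, rem=7, I/O yield, promote→Q0. Q0=[P4,P5,P1,P3] Q1=[P2] Q2=[]
t=7-10: P4@Q0 runs 3, rem=7, quantum used, demote→Q1. Q0=[P5,P1,P3] Q1=[P2,P4] Q2=[]
t=10-13: P5@Q0 runs 3, rem=4, quantum used, demote→Q1. Q0=[P1,P3] Q1=[P2,P4,P5] Q2=[]
t=13-16: P1@Q0 runs 3, rem=0, completes. Q0=[P3] Q1=[P2,P4,P5] Q2=[]
t=16-17: P3@Q0 runs 1, rem=6, I/O yield, promote→Q0. Q0=[P3] Q1=[P2,P4,P5] Q2=[]
t=17-18: P3@Q0 runs 1, rem=5, I/O yield, promote→Q0. Q0=[P3] Q1=[P2,P4,P5] Q2=[]
t=18-19: P3@Q0 runs 1, rem=4, I/O yield, promote→Q0. Q0=[P3] Q1=[P2,P4,P5] Q2=[]
t=19-20: P3@Q0 runs 1, rem=3, I/O yield, promote→Q0. Q0=[P3] Q1=[P2,P4,P5] Q2=[]
t=20-21: P3@Q0 runs 1, rem=2, I/O yield, promote→Q0. Q0=[P3] Q1=[P2,P4,P5] Q2=[]
t=21-22: P3@Q0 runs 1, rem=1, I/O yield, promote→Q0. Q0=[P3] Q1=[P2,P4,P5] Q2=[]
t=22-23: P3@Q0 runs 1, rem=0, completes. Q0=[] Q1=[P2,P4,P5] Q2=[]
t=23-29: P2@Q1 runs 6, rem=2, quantum used, demote→Q2. Q0=[] Q1=[P4,P5] Q2=[P2]
t=29-35: P4@Q1 runs 6, rem=1, quantum used, demote→Q2. Q0=[] Q1=[P5] Q2=[P2,P4]
t=35-39: P5@Q1 runs 4, rem=0, completes. Q0=[] Q1=[] Q2=[P2,P4]
t=39-41: P2@Q2 runs 2, rem=0, completes. Q0=[] Q1=[] Q2=[P4]
t=41-42: P4@Q2 runs 1, rem=0, completes. Q0=[] Q1=[] Q2=[]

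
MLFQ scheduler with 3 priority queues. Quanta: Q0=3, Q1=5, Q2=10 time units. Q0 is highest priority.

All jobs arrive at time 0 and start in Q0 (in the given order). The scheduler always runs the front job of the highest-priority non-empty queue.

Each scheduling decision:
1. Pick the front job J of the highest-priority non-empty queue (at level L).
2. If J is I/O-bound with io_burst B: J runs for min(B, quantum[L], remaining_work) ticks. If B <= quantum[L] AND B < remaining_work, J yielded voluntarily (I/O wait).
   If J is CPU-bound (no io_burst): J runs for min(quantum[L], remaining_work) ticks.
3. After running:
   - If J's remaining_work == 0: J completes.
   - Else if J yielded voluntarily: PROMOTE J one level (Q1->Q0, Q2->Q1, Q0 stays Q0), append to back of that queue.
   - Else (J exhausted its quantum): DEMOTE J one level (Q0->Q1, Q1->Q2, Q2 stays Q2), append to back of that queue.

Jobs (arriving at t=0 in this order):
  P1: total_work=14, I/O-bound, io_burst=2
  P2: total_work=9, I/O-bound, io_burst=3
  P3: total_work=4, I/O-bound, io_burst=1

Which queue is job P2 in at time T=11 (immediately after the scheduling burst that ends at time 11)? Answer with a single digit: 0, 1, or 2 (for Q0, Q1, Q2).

t=0-2: P1@Q0 runs 2, rem=12, I/O yield, promote→Q0. Q0=[P2,P3,P1] Q1=[] Q2=[]
t=2-5: P2@Q0 runs 3, rem=6, I/O yield, promote→Q0. Q0=[P3,P1,P2] Q1=[] Q2=[]
t=5-6: P3@Q0 runs 1, rem=3, I/O yield, promote→Q0. Q0=[P1,P2,P3] Q1=[] Q2=[]
t=6-8: P1@Q0 runs 2, rem=10, I/O yield, promote→Q0. Q0=[P2,P3,P1] Q1=[] Q2=[]
t=8-11: P2@Q0 runs 3, rem=3, I/O yield, promote→Q0. Q0=[P3,P1,P2] Q1=[] Q2=[]
t=11-12: P3@Q0 runs 1, rem=2, I/O yield, promote→Q0. Q0=[P1,P2,P3] Q1=[] Q2=[]
t=12-14: P1@Q0 runs 2, rem=8, I/O yield, promote→Q0. Q0=[P2,P3,P1] Q1=[] Q2=[]
t=14-17: P2@Q0 runs 3, rem=0, completes. Q0=[P3,P1] Q1=[] Q2=[]
t=17-18: P3@Q0 runs 1, rem=1, I/O yield, promote→Q0. Q0=[P1,P3] Q1=[] Q2=[]
t=18-20: P1@Q0 runs 2, rem=6, I/O yield, promote→Q0. Q0=[P3,P1] Q1=[] Q2=[]
t=20-21: P3@Q0 runs 1, rem=0, completes. Q0=[P1] Q1=[] Q2=[]
t=21-23: P1@Q0 runs 2, rem=4, I/O yield, promote→Q0. Q0=[P1] Q1=[] Q2=[]
t=23-25: P1@Q0 runs 2, rem=2, I/O yield, promote→Q0. Q0=[P1] Q1=[] Q2=[]
t=25-27: P1@Q0 runs 2, rem=0, completes. Q0=[] Q1=[] Q2=[]

Answer: 0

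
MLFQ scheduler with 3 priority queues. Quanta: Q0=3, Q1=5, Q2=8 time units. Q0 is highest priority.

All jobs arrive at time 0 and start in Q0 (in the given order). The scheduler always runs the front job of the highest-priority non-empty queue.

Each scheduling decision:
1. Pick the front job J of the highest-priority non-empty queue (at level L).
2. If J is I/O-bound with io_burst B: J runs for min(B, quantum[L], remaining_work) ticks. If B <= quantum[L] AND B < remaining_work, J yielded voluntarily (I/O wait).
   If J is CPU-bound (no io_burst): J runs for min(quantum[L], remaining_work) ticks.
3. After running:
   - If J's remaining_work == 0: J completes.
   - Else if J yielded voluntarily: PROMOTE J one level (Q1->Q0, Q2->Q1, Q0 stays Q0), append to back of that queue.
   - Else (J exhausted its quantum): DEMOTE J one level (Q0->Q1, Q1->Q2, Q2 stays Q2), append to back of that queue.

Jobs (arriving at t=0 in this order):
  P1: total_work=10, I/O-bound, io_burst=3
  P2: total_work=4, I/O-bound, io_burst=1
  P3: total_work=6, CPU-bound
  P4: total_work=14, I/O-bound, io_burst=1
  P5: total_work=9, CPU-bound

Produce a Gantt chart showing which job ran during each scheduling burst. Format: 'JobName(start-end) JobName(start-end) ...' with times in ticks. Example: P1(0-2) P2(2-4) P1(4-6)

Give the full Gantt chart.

t=0-3: P1@Q0 runs 3, rem=7, I/O yield, promote→Q0. Q0=[P2,P3,P4,P5,P1] Q1=[] Q2=[]
t=3-4: P2@Q0 runs 1, rem=3, I/O yield, promote→Q0. Q0=[P3,P4,P5,P1,P2] Q1=[] Q2=[]
t=4-7: P3@Q0 runs 3, rem=3, quantum used, demote→Q1. Q0=[P4,P5,P1,P2] Q1=[P3] Q2=[]
t=7-8: P4@Q0 runs 1, rem=13, I/O yield, promote→Q0. Q0=[P5,P1,P2,P4] Q1=[P3] Q2=[]
t=8-11: P5@Q0 runs 3, rem=6, quantum used, demote→Q1. Q0=[P1,P2,P4] Q1=[P3,P5] Q2=[]
t=11-14: P1@Q0 runs 3, rem=4, I/O yield, promote→Q0. Q0=[P2,P4,P1] Q1=[P3,P5] Q2=[]
t=14-15: P2@Q0 runs 1, rem=2, I/O yield, promote→Q0. Q0=[P4,P1,P2] Q1=[P3,P5] Q2=[]
t=15-16: P4@Q0 runs 1, rem=12, I/O yield, promote→Q0. Q0=[P1,P2,P4] Q1=[P3,P5] Q2=[]
t=16-19: P1@Q0 runs 3, rem=1, I/O yield, promote→Q0. Q0=[P2,P4,P1] Q1=[P3,P5] Q2=[]
t=19-20: P2@Q0 runs 1, rem=1, I/O yield, promote→Q0. Q0=[P4,P1,P2] Q1=[P3,P5] Q2=[]
t=20-21: P4@Q0 runs 1, rem=11, I/O yield, promote→Q0. Q0=[P1,P2,P4] Q1=[P3,P5] Q2=[]
t=21-22: P1@Q0 runs 1, rem=0, completes. Q0=[P2,P4] Q1=[P3,P5] Q2=[]
t=22-23: P2@Q0 runs 1, rem=0, completes. Q0=[P4] Q1=[P3,P5] Q2=[]
t=23-24: P4@Q0 runs 1, rem=10, I/O yield, promote→Q0. Q0=[P4] Q1=[P3,P5] Q2=[]
t=24-25: P4@Q0 runs 1, rem=9, I/O yield, promote→Q0. Q0=[P4] Q1=[P3,P5] Q2=[]
t=25-26: P4@Q0 runs 1, rem=8, I/O yield, promote→Q0. Q0=[P4] Q1=[P3,P5] Q2=[]
t=26-27: P4@Q0 runs 1, rem=7, I/O yield, promote→Q0. Q0=[P4] Q1=[P3,P5] Q2=[]
t=27-28: P4@Q0 runs 1, rem=6, I/O yield, promote→Q0. Q0=[P4] Q1=[P3,P5] Q2=[]
t=28-29: P4@Q0 runs 1, rem=5, I/O yield, promote→Q0. Q0=[P4] Q1=[P3,P5] Q2=[]
t=29-30: P4@Q0 runs 1, rem=4, I/O yield, promote→Q0. Q0=[P4] Q1=[P3,P5] Q2=[]
t=30-31: P4@Q0 runs 1, rem=3, I/O yield, promote→Q0. Q0=[P4] Q1=[P3,P5] Q2=[]
t=31-32: P4@Q0 runs 1, rem=2, I/O yield, promote→Q0. Q0=[P4] Q1=[P3,P5] Q2=[]
t=32-33: P4@Q0 runs 1, rem=1, I/O yield, promote→Q0. Q0=[P4] Q1=[P3,P5] Q2=[]
t=33-34: P4@Q0 runs 1, rem=0, completes. Q0=[] Q1=[P3,P5] Q2=[]
t=34-37: P3@Q1 runs 3, rem=0, completes. Q0=[] Q1=[P5] Q2=[]
t=37-42: P5@Q1 runs 5, rem=1, quantum used, demote→Q2. Q0=[] Q1=[] Q2=[P5]
t=42-43: P5@Q2 runs 1, rem=0, completes. Q0=[] Q1=[] Q2=[]

Answer: P1(0-3) P2(3-4) P3(4-7) P4(7-8) P5(8-11) P1(11-14) P2(14-15) P4(15-16) P1(16-19) P2(19-20) P4(20-21) P1(21-22) P2(22-23) P4(23-24) P4(24-25) P4(25-26) P4(26-27) P4(27-28) P4(28-29) P4(29-30) P4(30-31) P4(31-32) P4(32-33) P4(33-34) P3(34-37) P5(37-42) P5(42-43)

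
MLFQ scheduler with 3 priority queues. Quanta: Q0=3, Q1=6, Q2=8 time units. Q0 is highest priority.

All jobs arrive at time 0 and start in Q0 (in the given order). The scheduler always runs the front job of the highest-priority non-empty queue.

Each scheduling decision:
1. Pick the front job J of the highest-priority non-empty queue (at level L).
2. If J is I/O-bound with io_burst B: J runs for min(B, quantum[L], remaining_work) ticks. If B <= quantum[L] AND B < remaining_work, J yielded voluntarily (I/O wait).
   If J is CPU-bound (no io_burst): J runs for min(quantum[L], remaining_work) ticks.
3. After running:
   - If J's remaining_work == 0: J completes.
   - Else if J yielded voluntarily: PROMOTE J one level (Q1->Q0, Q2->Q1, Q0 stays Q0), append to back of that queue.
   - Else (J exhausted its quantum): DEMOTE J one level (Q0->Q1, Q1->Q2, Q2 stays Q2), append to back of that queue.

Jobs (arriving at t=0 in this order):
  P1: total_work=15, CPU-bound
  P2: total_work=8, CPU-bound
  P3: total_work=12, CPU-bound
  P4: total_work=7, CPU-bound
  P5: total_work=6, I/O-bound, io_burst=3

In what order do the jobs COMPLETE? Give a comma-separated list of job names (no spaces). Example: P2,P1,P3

Answer: P5,P2,P4,P1,P3

Derivation:
t=0-3: P1@Q0 runs 3, rem=12, quantum used, demote→Q1. Q0=[P2,P3,P4,P5] Q1=[P1] Q2=[]
t=3-6: P2@Q0 runs 3, rem=5, quantum used, demote→Q1. Q0=[P3,P4,P5] Q1=[P1,P2] Q2=[]
t=6-9: P3@Q0 runs 3, rem=9, quantum used, demote→Q1. Q0=[P4,P5] Q1=[P1,P2,P3] Q2=[]
t=9-12: P4@Q0 runs 3, rem=4, quantum used, demote→Q1. Q0=[P5] Q1=[P1,P2,P3,P4] Q2=[]
t=12-15: P5@Q0 runs 3, rem=3, I/O yield, promote→Q0. Q0=[P5] Q1=[P1,P2,P3,P4] Q2=[]
t=15-18: P5@Q0 runs 3, rem=0, completes. Q0=[] Q1=[P1,P2,P3,P4] Q2=[]
t=18-24: P1@Q1 runs 6, rem=6, quantum used, demote→Q2. Q0=[] Q1=[P2,P3,P4] Q2=[P1]
t=24-29: P2@Q1 runs 5, rem=0, completes. Q0=[] Q1=[P3,P4] Q2=[P1]
t=29-35: P3@Q1 runs 6, rem=3, quantum used, demote→Q2. Q0=[] Q1=[P4] Q2=[P1,P3]
t=35-39: P4@Q1 runs 4, rem=0, completes. Q0=[] Q1=[] Q2=[P1,P3]
t=39-45: P1@Q2 runs 6, rem=0, completes. Q0=[] Q1=[] Q2=[P3]
t=45-48: P3@Q2 runs 3, rem=0, completes. Q0=[] Q1=[] Q2=[]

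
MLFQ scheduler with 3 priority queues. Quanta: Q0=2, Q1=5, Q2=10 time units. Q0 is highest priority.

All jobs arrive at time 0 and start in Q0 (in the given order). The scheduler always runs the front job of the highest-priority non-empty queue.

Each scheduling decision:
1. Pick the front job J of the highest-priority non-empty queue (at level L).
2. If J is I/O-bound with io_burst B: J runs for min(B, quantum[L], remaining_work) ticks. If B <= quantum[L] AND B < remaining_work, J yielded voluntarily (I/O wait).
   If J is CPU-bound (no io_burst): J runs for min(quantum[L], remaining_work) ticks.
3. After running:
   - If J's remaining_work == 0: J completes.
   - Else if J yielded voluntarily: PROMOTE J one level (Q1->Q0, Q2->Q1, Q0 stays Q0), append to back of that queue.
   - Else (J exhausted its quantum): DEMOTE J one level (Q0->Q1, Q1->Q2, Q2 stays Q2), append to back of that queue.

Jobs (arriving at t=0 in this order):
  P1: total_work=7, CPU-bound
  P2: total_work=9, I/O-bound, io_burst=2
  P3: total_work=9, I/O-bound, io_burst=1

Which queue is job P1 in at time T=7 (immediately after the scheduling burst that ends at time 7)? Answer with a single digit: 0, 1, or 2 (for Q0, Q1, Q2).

t=0-2: P1@Q0 runs 2, rem=5, quantum used, demote→Q1. Q0=[P2,P3] Q1=[P1] Q2=[]
t=2-4: P2@Q0 runs 2, rem=7, I/O yield, promote→Q0. Q0=[P3,P2] Q1=[P1] Q2=[]
t=4-5: P3@Q0 runs 1, rem=8, I/O yield, promote→Q0. Q0=[P2,P3] Q1=[P1] Q2=[]
t=5-7: P2@Q0 runs 2, rem=5, I/O yield, promote→Q0. Q0=[P3,P2] Q1=[P1] Q2=[]
t=7-8: P3@Q0 runs 1, rem=7, I/O yield, promote→Q0. Q0=[P2,P3] Q1=[P1] Q2=[]
t=8-10: P2@Q0 runs 2, rem=3, I/O yield, promote→Q0. Q0=[P3,P2] Q1=[P1] Q2=[]
t=10-11: P3@Q0 runs 1, rem=6, I/O yield, promote→Q0. Q0=[P2,P3] Q1=[P1] Q2=[]
t=11-13: P2@Q0 runs 2, rem=1, I/O yield, promote→Q0. Q0=[P3,P2] Q1=[P1] Q2=[]
t=13-14: P3@Q0 runs 1, rem=5, I/O yield, promote→Q0. Q0=[P2,P3] Q1=[P1] Q2=[]
t=14-15: P2@Q0 runs 1, rem=0, completes. Q0=[P3] Q1=[P1] Q2=[]
t=15-16: P3@Q0 runs 1, rem=4, I/O yield, promote→Q0. Q0=[P3] Q1=[P1] Q2=[]
t=16-17: P3@Q0 runs 1, rem=3, I/O yield, promote→Q0. Q0=[P3] Q1=[P1] Q2=[]
t=17-18: P3@Q0 runs 1, rem=2, I/O yield, promote→Q0. Q0=[P3] Q1=[P1] Q2=[]
t=18-19: P3@Q0 runs 1, rem=1, I/O yield, promote→Q0. Q0=[P3] Q1=[P1] Q2=[]
t=19-20: P3@Q0 runs 1, rem=0, completes. Q0=[] Q1=[P1] Q2=[]
t=20-25: P1@Q1 runs 5, rem=0, completes. Q0=[] Q1=[] Q2=[]

Answer: 1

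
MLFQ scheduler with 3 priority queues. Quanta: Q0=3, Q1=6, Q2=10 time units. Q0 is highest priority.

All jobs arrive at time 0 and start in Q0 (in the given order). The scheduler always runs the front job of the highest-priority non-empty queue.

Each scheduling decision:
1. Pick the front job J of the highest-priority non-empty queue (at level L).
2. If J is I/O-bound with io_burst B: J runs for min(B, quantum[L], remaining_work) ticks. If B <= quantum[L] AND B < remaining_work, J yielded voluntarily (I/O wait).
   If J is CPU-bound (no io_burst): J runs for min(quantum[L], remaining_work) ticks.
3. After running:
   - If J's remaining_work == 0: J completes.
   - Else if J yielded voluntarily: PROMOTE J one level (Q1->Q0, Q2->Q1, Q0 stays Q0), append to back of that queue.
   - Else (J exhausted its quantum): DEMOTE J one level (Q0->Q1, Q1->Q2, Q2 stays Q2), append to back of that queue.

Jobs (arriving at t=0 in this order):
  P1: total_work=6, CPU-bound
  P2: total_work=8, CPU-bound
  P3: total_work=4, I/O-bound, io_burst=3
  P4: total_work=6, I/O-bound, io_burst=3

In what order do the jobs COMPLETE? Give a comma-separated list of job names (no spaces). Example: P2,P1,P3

t=0-3: P1@Q0 runs 3, rem=3, quantum used, demote→Q1. Q0=[P2,P3,P4] Q1=[P1] Q2=[]
t=3-6: P2@Q0 runs 3, rem=5, quantum used, demote→Q1. Q0=[P3,P4] Q1=[P1,P2] Q2=[]
t=6-9: P3@Q0 runs 3, rem=1, I/O yield, promote→Q0. Q0=[P4,P3] Q1=[P1,P2] Q2=[]
t=9-12: P4@Q0 runs 3, rem=3, I/O yield, promote→Q0. Q0=[P3,P4] Q1=[P1,P2] Q2=[]
t=12-13: P3@Q0 runs 1, rem=0, completes. Q0=[P4] Q1=[P1,P2] Q2=[]
t=13-16: P4@Q0 runs 3, rem=0, completes. Q0=[] Q1=[P1,P2] Q2=[]
t=16-19: P1@Q1 runs 3, rem=0, completes. Q0=[] Q1=[P2] Q2=[]
t=19-24: P2@Q1 runs 5, rem=0, completes. Q0=[] Q1=[] Q2=[]

Answer: P3,P4,P1,P2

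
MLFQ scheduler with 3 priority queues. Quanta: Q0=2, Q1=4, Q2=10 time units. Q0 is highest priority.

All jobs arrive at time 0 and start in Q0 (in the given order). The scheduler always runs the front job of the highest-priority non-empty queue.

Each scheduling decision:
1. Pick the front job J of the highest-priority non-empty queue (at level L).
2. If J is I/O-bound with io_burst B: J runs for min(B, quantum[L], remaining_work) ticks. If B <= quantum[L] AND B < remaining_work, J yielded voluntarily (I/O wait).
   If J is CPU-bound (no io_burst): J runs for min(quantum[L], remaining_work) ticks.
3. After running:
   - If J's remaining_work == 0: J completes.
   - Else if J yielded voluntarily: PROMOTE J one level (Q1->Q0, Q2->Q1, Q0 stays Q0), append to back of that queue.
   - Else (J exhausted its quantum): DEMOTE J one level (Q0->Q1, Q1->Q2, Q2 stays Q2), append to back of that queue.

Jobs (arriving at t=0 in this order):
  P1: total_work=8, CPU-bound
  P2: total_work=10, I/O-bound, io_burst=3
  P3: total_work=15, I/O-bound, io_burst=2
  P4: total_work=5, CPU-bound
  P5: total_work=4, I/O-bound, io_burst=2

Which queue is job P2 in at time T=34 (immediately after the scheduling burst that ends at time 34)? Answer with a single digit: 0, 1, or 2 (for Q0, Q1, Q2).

t=0-2: P1@Q0 runs 2, rem=6, quantum used, demote→Q1. Q0=[P2,P3,P4,P5] Q1=[P1] Q2=[]
t=2-4: P2@Q0 runs 2, rem=8, quantum used, demote→Q1. Q0=[P3,P4,P5] Q1=[P1,P2] Q2=[]
t=4-6: P3@Q0 runs 2, rem=13, I/O yield, promote→Q0. Q0=[P4,P5,P3] Q1=[P1,P2] Q2=[]
t=6-8: P4@Q0 runs 2, rem=3, quantum used, demote→Q1. Q0=[P5,P3] Q1=[P1,P2,P4] Q2=[]
t=8-10: P5@Q0 runs 2, rem=2, I/O yield, promote→Q0. Q0=[P3,P5] Q1=[P1,P2,P4] Q2=[]
t=10-12: P3@Q0 runs 2, rem=11, I/O yield, promote→Q0. Q0=[P5,P3] Q1=[P1,P2,P4] Q2=[]
t=12-14: P5@Q0 runs 2, rem=0, completes. Q0=[P3] Q1=[P1,P2,P4] Q2=[]
t=14-16: P3@Q0 runs 2, rem=9, I/O yield, promote→Q0. Q0=[P3] Q1=[P1,P2,P4] Q2=[]
t=16-18: P3@Q0 runs 2, rem=7, I/O yield, promote→Q0. Q0=[P3] Q1=[P1,P2,P4] Q2=[]
t=18-20: P3@Q0 runs 2, rem=5, I/O yield, promote→Q0. Q0=[P3] Q1=[P1,P2,P4] Q2=[]
t=20-22: P3@Q0 runs 2, rem=3, I/O yield, promote→Q0. Q0=[P3] Q1=[P1,P2,P4] Q2=[]
t=22-24: P3@Q0 runs 2, rem=1, I/O yield, promote→Q0. Q0=[P3] Q1=[P1,P2,P4] Q2=[]
t=24-25: P3@Q0 runs 1, rem=0, completes. Q0=[] Q1=[P1,P2,P4] Q2=[]
t=25-29: P1@Q1 runs 4, rem=2, quantum used, demote→Q2. Q0=[] Q1=[P2,P4] Q2=[P1]
t=29-32: P2@Q1 runs 3, rem=5, I/O yield, promote→Q0. Q0=[P2] Q1=[P4] Q2=[P1]
t=32-34: P2@Q0 runs 2, rem=3, quantum used, demote→Q1. Q0=[] Q1=[P4,P2] Q2=[P1]
t=34-37: P4@Q1 runs 3, rem=0, completes. Q0=[] Q1=[P2] Q2=[P1]
t=37-40: P2@Q1 runs 3, rem=0, completes. Q0=[] Q1=[] Q2=[P1]
t=40-42: P1@Q2 runs 2, rem=0, completes. Q0=[] Q1=[] Q2=[]

Answer: 1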